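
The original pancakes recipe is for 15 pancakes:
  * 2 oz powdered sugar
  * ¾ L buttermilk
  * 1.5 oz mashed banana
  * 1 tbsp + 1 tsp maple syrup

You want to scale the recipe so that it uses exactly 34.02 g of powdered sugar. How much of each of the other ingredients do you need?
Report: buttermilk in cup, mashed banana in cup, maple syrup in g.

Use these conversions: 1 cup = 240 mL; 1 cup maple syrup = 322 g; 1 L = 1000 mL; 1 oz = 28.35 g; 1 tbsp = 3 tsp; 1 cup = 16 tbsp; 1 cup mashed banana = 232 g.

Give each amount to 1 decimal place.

buttermilk: 1.9 cup; mashed banana: 0.1 cup; maple syrup: 16.1 g

The original recipe has 56.7 g of powdered sugar, so the scaling factor is 34.02 ÷ 56.7 = 3/5 = 0.6.
buttermilk: 0.75 L × 3/5 × 1000 mL/L ÷ 240 mL/cup ≈ 1.9 cup
mashed banana: 1.5 oz × 3/5 × 28.35 g/oz ÷ 232 g/cup ≈ 0.1 cup
maple syrup: (1 tbsp + 1 tsp = 4/3 tbsp) × 3/5 ÷ 16 tbsp/cup × 322 g/cup = 16.1 g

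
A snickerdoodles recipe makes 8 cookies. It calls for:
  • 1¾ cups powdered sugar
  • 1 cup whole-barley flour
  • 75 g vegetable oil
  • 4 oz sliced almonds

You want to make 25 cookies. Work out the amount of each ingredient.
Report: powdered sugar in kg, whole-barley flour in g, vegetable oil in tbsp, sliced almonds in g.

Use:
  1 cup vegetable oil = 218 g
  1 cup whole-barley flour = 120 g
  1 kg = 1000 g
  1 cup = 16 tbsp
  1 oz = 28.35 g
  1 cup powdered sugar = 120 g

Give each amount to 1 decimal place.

powdered sugar: 0.7 kg; whole-barley flour: 375.0 g; vegetable oil: 17.2 tbsp; sliced almonds: 354.4 g

Scaling factor: 25/8 = 3.125.
powdered sugar: 1.75 cup × 25/8 × 120 g/cup ÷ 1000 g/kg ≈ 0.7 kg
whole-barley flour: 1 cup × 25/8 × 120 g/cup = 375.0 g
vegetable oil: 75 g × 25/8 ÷ 218 g/cup × 16 tbsp/cup ≈ 17.2 tbsp
sliced almonds: 4 oz × 25/8 × 28.35 g/oz ≈ 354.4 g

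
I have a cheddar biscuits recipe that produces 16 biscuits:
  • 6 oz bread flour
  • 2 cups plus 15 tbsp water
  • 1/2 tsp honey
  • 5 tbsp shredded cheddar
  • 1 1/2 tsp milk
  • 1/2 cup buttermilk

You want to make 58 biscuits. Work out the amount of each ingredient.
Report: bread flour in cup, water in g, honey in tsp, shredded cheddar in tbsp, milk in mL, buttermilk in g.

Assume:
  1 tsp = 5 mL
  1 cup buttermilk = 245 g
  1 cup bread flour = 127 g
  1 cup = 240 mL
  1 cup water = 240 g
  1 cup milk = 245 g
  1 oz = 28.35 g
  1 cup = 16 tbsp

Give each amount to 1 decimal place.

Scaling factor: 58/16 = 29/8 = 3.625.
bread flour: 6 oz × 29/8 × 28.35 g/oz ÷ 127 g/cup ≈ 4.9 cup
water: (2 cup + 15 tbsp = 2.9375 cup) × 29/8 × 240 g/cup ≈ 2555.6 g
honey: 0.5 tsp × 29/8 ≈ 1.8 tsp
shredded cheddar: 5 tbsp × 29/8 ≈ 18.1 tbsp
milk: 1.5 tsp × 29/8 × 5 mL/tsp ≈ 27.2 mL
buttermilk: 0.5 cup × 29/8 × 245 g/cup ≈ 444.1 g

bread flour: 4.9 cup; water: 2555.6 g; honey: 1.8 tsp; shredded cheddar: 18.1 tbsp; milk: 27.2 mL; buttermilk: 444.1 g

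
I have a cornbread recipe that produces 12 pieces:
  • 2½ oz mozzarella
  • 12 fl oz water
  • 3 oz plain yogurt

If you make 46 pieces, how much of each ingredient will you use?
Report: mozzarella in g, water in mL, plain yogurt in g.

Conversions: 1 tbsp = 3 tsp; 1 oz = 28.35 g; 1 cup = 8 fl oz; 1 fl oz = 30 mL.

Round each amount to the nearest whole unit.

mozzarella: 272 g; water: 1380 mL; plain yogurt: 326 g

Scaling factor: 46/12 = 23/6.
mozzarella: 2.5 oz × 23/6 × 28.35 g/oz ≈ 272 g
water: 12 fl oz × 23/6 × 30 mL/fl oz = 1380 mL
plain yogurt: 3 oz × 23/6 × 28.35 g/oz ≈ 326 g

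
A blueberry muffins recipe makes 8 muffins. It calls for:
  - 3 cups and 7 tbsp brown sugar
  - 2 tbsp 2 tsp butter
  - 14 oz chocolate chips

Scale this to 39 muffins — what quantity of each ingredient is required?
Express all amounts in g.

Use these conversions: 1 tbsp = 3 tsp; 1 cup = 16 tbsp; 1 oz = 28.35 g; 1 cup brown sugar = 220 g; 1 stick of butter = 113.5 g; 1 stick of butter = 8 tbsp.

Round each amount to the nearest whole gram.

brown sugar: 3687 g; butter: 184 g; chocolate chips: 1935 g

Scaling factor: 39/8 = 4.875.
brown sugar: (3 cup + 7 tbsp = 3.4375 cup) × 39/8 × 220 g/cup ≈ 3687 g
butter: (2 tbsp + 2 tsp = 8/3 tbsp) × 39/8 ÷ 8 tbsp/stick × 113.5 g/stick ≈ 184 g
chocolate chips: 14 oz × 39/8 × 28.35 g/oz ≈ 1935 g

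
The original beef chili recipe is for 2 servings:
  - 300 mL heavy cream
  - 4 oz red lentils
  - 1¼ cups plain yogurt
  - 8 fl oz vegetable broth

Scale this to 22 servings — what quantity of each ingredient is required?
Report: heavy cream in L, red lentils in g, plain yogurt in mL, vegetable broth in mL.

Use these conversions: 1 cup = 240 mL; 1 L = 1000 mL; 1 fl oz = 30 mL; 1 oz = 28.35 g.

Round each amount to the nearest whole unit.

heavy cream: 3 L; red lentils: 1247 g; plain yogurt: 3300 mL; vegetable broth: 2640 mL

Scaling factor: 22/2 = 11.
heavy cream: 300 mL × 11 ÷ 1000 mL/L ≈ 3 L
red lentils: 4 oz × 11 × 28.35 g/oz ≈ 1247 g
plain yogurt: 1.25 cup × 11 × 240 mL/cup = 3300 mL
vegetable broth: 8 fl oz × 11 × 30 mL/fl oz = 2640 mL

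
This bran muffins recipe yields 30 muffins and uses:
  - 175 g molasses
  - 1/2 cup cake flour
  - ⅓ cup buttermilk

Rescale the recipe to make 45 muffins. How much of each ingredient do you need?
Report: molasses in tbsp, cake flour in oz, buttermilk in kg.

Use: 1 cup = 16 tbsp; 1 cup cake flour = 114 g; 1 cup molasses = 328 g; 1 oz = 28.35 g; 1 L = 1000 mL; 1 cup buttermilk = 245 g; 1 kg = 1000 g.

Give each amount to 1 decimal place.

molasses: 12.8 tbsp; cake flour: 3.0 oz; buttermilk: 0.1 kg

Scaling factor: 45/30 = 3/2 = 1.5.
molasses: 175 g × 3/2 ÷ 328 g/cup × 16 tbsp/cup ≈ 12.8 tbsp
cake flour: 0.5 cup × 3/2 × 114 g/cup ÷ 28.35 g/oz ≈ 3.0 oz
buttermilk: 1/3 cup × 3/2 × 245 g/cup ÷ 1000 g/kg ≈ 0.1 kg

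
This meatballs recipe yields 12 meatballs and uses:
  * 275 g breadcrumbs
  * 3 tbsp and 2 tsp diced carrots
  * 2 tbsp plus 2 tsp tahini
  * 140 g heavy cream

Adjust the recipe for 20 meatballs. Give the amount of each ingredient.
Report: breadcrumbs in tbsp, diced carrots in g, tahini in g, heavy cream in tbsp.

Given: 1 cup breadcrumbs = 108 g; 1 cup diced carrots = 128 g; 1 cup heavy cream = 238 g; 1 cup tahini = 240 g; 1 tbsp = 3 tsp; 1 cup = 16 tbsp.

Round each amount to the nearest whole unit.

Scaling factor: 20/12 = 5/3.
breadcrumbs: 275 g × 5/3 ÷ 108 g/cup × 16 tbsp/cup ≈ 68 tbsp
diced carrots: (3 tbsp + 2 tsp = 11/3 tbsp) × 5/3 ÷ 16 tbsp/cup × 128 g/cup ≈ 49 g
tahini: (2 tbsp + 2 tsp = 8/3 tbsp) × 5/3 ÷ 16 tbsp/cup × 240 g/cup ≈ 67 g
heavy cream: 140 g × 5/3 ÷ 238 g/cup × 16 tbsp/cup ≈ 16 tbsp

breadcrumbs: 68 tbsp; diced carrots: 49 g; tahini: 67 g; heavy cream: 16 tbsp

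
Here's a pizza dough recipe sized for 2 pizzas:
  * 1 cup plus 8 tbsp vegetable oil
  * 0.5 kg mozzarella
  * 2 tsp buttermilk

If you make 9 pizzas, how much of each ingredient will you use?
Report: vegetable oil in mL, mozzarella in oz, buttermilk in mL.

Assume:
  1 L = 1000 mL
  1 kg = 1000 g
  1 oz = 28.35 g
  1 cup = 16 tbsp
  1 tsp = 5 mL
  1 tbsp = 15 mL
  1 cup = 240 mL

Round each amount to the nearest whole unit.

Scaling factor: 9/2 = 4.5.
vegetable oil: (1 cup + 8 tbsp = 1.5 cup) × 9/2 × 240 mL/cup = 1620 mL
mozzarella: 0.5 kg × 9/2 × 1000 g/kg ÷ 28.35 g/oz ≈ 79 oz
buttermilk: 2 tsp × 9/2 × 5 mL/tsp = 45 mL

vegetable oil: 1620 mL; mozzarella: 79 oz; buttermilk: 45 mL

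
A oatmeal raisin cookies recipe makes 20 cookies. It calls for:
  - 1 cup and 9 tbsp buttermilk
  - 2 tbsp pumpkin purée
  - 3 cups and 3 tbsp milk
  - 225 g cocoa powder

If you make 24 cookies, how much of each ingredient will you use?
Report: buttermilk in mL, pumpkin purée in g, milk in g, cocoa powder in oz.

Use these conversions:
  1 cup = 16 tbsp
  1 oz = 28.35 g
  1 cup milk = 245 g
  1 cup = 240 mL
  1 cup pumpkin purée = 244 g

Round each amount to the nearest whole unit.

Scaling factor: 24/20 = 6/5 = 1.2.
buttermilk: (1 cup + 9 tbsp = 1.5625 cup) × 6/5 × 240 mL/cup = 450 mL
pumpkin purée: 2 tbsp × 6/5 ÷ 16 tbsp/cup × 244 g/cup ≈ 37 g
milk: (3 cup + 3 tbsp = 3.1875 cup) × 6/5 × 245 g/cup ≈ 937 g
cocoa powder: 225 g × 6/5 ÷ 28.35 g/oz ≈ 10 oz

buttermilk: 450 mL; pumpkin purée: 37 g; milk: 937 g; cocoa powder: 10 oz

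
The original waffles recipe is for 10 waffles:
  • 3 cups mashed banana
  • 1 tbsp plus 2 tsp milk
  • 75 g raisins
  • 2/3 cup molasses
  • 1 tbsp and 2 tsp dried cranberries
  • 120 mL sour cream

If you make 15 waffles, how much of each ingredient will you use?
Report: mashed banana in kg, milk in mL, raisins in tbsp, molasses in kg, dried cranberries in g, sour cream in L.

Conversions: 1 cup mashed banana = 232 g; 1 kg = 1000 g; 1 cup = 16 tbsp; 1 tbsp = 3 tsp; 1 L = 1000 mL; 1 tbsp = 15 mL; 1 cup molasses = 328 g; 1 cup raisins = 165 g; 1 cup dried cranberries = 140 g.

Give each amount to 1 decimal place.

mashed banana: 1.0 kg; milk: 37.5 mL; raisins: 10.9 tbsp; molasses: 0.3 kg; dried cranberries: 21.9 g; sour cream: 0.2 L

Scaling factor: 15/10 = 3/2 = 1.5.
mashed banana: 3 cup × 3/2 × 232 g/cup ÷ 1000 g/kg ≈ 1.0 kg
milk: (1 tbsp + 2 tsp = 5/3 tbsp) × 3/2 × 15 mL/tbsp = 37.5 mL
raisins: 75 g × 3/2 ÷ 165 g/cup × 16 tbsp/cup ≈ 10.9 tbsp
molasses: 2/3 cup × 3/2 × 328 g/cup ÷ 1000 g/kg ≈ 0.3 kg
dried cranberries: (1 tbsp + 2 tsp = 5/3 tbsp) × 3/2 ÷ 16 tbsp/cup × 140 g/cup ≈ 21.9 g
sour cream: 120 mL × 3/2 ÷ 1000 mL/L ≈ 0.2 L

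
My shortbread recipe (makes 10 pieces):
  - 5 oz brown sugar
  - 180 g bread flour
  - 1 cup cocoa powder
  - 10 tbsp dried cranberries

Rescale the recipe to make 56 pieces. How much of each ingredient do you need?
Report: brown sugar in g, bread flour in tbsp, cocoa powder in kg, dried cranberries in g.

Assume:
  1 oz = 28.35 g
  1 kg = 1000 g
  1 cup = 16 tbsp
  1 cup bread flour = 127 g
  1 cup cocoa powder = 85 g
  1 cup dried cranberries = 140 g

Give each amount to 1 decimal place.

brown sugar: 793.8 g; bread flour: 127.0 tbsp; cocoa powder: 0.5 kg; dried cranberries: 490.0 g

Scaling factor: 56/10 = 28/5 = 5.6.
brown sugar: 5 oz × 28/5 × 28.35 g/oz = 793.8 g
bread flour: 180 g × 28/5 ÷ 127 g/cup × 16 tbsp/cup ≈ 127.0 tbsp
cocoa powder: 1 cup × 28/5 × 85 g/cup ÷ 1000 g/kg ≈ 0.5 kg
dried cranberries: 10 tbsp × 28/5 ÷ 16 tbsp/cup × 140 g/cup = 490.0 g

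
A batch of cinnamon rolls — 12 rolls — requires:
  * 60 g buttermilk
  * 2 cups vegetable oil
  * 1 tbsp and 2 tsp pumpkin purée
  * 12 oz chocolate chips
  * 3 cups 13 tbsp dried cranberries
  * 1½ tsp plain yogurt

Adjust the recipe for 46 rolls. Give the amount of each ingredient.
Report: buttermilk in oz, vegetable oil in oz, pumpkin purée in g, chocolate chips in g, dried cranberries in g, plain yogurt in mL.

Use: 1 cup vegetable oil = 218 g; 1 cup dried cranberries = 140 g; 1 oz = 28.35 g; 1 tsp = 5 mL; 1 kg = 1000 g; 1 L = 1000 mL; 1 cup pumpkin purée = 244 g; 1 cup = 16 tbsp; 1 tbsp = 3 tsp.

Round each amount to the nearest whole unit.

buttermilk: 8 oz; vegetable oil: 59 oz; pumpkin purée: 97 g; chocolate chips: 1304 g; dried cranberries: 2046 g; plain yogurt: 29 mL

Scaling factor: 46/12 = 23/6.
buttermilk: 60 g × 23/6 ÷ 28.35 g/oz ≈ 8 oz
vegetable oil: 2 cup × 23/6 × 218 g/cup ÷ 28.35 g/oz ≈ 59 oz
pumpkin purée: (1 tbsp + 2 tsp = 5/3 tbsp) × 23/6 ÷ 16 tbsp/cup × 244 g/cup ≈ 97 g
chocolate chips: 12 oz × 23/6 × 28.35 g/oz ≈ 1304 g
dried cranberries: (3 cup + 13 tbsp = 3.8125 cup) × 23/6 × 140 g/cup ≈ 2046 g
plain yogurt: 1.5 tsp × 23/6 × 5 mL/tsp ≈ 29 mL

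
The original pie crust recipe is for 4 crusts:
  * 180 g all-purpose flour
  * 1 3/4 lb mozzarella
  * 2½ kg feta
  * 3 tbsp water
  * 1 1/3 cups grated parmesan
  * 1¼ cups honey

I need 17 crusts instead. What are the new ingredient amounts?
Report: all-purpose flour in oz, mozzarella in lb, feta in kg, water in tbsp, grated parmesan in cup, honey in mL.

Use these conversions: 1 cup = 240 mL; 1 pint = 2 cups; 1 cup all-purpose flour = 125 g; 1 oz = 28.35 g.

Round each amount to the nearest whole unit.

Scaling factor: 17/4 = 4.25.
all-purpose flour: 180 g × 17/4 ÷ 28.35 g/oz ≈ 27 oz
mozzarella: 1.75 lb × 17/4 ≈ 7 lb
feta: 2.5 kg × 17/4 ≈ 11 kg
water: 3 tbsp × 17/4 ≈ 13 tbsp
grated parmesan: 4/3 cup × 17/4 ≈ 6 cup
honey: 1.25 cup × 17/4 × 240 mL/cup = 1275 mL

all-purpose flour: 27 oz; mozzarella: 7 lb; feta: 11 kg; water: 13 tbsp; grated parmesan: 6 cup; honey: 1275 mL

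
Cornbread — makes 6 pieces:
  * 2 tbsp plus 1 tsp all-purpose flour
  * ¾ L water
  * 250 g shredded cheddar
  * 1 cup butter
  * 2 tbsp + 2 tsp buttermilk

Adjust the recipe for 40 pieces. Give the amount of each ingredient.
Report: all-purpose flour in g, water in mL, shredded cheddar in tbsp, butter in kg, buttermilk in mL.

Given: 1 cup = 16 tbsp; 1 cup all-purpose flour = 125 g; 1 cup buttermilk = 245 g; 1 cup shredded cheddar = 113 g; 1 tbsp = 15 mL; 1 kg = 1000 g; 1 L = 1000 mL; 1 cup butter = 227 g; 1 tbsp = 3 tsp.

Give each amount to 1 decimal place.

all-purpose flour: 121.5 g; water: 5000.0 mL; shredded cheddar: 236.0 tbsp; butter: 1.5 kg; buttermilk: 266.7 mL

Scaling factor: 40/6 = 20/3.
all-purpose flour: (2 tbsp + 1 tsp = 7/3 tbsp) × 20/3 ÷ 16 tbsp/cup × 125 g/cup ≈ 121.5 g
water: 0.75 L × 20/3 × 1000 mL/L = 5000.0 mL
shredded cheddar: 250 g × 20/3 ÷ 113 g/cup × 16 tbsp/cup ≈ 236.0 tbsp
butter: 1 cup × 20/3 × 227 g/cup ÷ 1000 g/kg ≈ 1.5 kg
buttermilk: (2 tbsp + 2 tsp = 8/3 tbsp) × 20/3 × 15 mL/tbsp ≈ 266.7 mL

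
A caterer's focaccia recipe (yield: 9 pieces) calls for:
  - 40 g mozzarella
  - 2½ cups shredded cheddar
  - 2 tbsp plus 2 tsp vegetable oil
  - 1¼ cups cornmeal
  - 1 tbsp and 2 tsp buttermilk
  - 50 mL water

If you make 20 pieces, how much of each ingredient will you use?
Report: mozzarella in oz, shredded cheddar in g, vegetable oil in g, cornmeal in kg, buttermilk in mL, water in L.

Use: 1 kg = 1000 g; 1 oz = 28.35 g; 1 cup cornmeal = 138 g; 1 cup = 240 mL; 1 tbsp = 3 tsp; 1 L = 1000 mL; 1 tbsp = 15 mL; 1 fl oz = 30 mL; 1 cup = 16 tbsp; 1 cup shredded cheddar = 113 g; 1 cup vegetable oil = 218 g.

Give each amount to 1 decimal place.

Scaling factor: 20/9.
mozzarella: 40 g × 20/9 ÷ 28.35 g/oz ≈ 3.1 oz
shredded cheddar: 2.5 cup × 20/9 × 113 g/cup ≈ 627.8 g
vegetable oil: (2 tbsp + 2 tsp = 8/3 tbsp) × 20/9 ÷ 16 tbsp/cup × 218 g/cup ≈ 80.7 g
cornmeal: 1.25 cup × 20/9 × 138 g/cup ÷ 1000 g/kg ≈ 0.4 kg
buttermilk: (1 tbsp + 2 tsp = 5/3 tbsp) × 20/9 × 15 mL/tbsp ≈ 55.6 mL
water: 50 mL × 20/9 ÷ 1000 mL/L ≈ 0.1 L

mozzarella: 3.1 oz; shredded cheddar: 627.8 g; vegetable oil: 80.7 g; cornmeal: 0.4 kg; buttermilk: 55.6 mL; water: 0.1 L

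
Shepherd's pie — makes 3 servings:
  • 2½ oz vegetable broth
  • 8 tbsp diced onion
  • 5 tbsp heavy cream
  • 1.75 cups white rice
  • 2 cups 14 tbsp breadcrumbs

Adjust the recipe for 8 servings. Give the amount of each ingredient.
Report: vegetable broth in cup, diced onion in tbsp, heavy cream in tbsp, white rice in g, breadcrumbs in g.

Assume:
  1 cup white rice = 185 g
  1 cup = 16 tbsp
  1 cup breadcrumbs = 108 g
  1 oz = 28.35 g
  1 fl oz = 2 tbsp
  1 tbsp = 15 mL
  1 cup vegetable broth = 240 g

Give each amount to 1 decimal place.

Scaling factor: 8/3.
vegetable broth: 2.5 oz × 8/3 × 28.35 g/oz ÷ 240 g/cup ≈ 0.8 cup
diced onion: 8 tbsp × 8/3 ≈ 21.3 tbsp
heavy cream: 5 tbsp × 8/3 ≈ 13.3 tbsp
white rice: 1.75 cup × 8/3 × 185 g/cup ≈ 863.3 g
breadcrumbs: (2 cup + 14 tbsp = 2.875 cup) × 8/3 × 108 g/cup = 828.0 g

vegetable broth: 0.8 cup; diced onion: 21.3 tbsp; heavy cream: 13.3 tbsp; white rice: 863.3 g; breadcrumbs: 828.0 g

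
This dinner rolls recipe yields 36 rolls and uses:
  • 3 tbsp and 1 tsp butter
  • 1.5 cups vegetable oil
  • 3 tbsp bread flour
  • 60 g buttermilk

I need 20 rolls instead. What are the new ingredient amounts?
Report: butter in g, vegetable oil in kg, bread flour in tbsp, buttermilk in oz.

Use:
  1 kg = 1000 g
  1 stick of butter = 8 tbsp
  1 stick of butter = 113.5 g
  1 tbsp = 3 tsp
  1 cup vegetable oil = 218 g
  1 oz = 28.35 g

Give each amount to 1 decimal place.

butter: 26.3 g; vegetable oil: 0.2 kg; bread flour: 1.7 tbsp; buttermilk: 1.2 oz

Scaling factor: 20/36 = 5/9.
butter: (3 tbsp + 1 tsp = 10/3 tbsp) × 5/9 ÷ 8 tbsp/stick × 113.5 g/stick ≈ 26.3 g
vegetable oil: 1.5 cup × 5/9 × 218 g/cup ÷ 1000 g/kg ≈ 0.2 kg
bread flour: 3 tbsp × 5/9 ≈ 1.7 tbsp
buttermilk: 60 g × 5/9 ÷ 28.35 g/oz ≈ 1.2 oz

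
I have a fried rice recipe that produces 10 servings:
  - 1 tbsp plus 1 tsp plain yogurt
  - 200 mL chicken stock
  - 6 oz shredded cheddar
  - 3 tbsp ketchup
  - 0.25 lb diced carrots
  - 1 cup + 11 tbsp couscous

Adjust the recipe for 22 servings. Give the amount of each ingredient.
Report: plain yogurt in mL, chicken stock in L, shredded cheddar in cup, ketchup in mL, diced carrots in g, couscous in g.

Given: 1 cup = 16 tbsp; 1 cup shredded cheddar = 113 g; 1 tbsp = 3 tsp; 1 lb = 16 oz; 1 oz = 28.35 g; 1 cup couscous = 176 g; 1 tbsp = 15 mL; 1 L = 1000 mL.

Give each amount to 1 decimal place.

Scaling factor: 22/10 = 11/5 = 2.2.
plain yogurt: (1 tbsp + 1 tsp = 4/3 tbsp) × 11/5 × 15 mL/tbsp = 44.0 mL
chicken stock: 200 mL × 11/5 ÷ 1000 mL/L ≈ 0.4 L
shredded cheddar: 6 oz × 11/5 × 28.35 g/oz ÷ 113 g/cup ≈ 3.3 cup
ketchup: 3 tbsp × 11/5 × 15 mL/tbsp = 99.0 mL
diced carrots: 0.25 lb × 11/5 × 16 oz/lb × 28.35 g/oz ≈ 249.5 g
couscous: (1 cup + 11 tbsp = 1.6875 cup) × 11/5 × 176 g/cup = 653.4 g

plain yogurt: 44.0 mL; chicken stock: 0.4 L; shredded cheddar: 3.3 cup; ketchup: 99.0 mL; diced carrots: 249.5 g; couscous: 653.4 g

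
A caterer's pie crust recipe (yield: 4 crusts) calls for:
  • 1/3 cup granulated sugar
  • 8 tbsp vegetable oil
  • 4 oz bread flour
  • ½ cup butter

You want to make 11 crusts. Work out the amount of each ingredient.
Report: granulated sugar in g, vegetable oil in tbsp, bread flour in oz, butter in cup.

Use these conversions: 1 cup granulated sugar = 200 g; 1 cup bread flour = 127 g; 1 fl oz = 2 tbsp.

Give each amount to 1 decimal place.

Scaling factor: 11/4 = 2.75.
granulated sugar: 1/3 cup × 11/4 × 200 g/cup ≈ 183.3 g
vegetable oil: 8 tbsp × 11/4 = 22.0 tbsp
bread flour: 4 oz × 11/4 = 11.0 oz
butter: 0.5 cup × 11/4 ≈ 1.4 cup

granulated sugar: 183.3 g; vegetable oil: 22.0 tbsp; bread flour: 11.0 oz; butter: 1.4 cup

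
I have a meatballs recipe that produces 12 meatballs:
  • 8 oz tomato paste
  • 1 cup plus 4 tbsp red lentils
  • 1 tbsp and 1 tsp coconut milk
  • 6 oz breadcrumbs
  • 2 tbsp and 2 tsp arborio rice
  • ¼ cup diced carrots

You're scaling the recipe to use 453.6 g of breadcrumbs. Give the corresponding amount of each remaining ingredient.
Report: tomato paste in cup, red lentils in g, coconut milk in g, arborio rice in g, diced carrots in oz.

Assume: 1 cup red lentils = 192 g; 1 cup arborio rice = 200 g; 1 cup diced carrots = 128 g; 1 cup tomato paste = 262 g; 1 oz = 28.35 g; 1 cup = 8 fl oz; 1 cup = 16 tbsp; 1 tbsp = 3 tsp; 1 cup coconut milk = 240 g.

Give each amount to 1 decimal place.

The original recipe has 170.1 g of breadcrumbs, so the scaling factor is 453.6 ÷ 170.1 = 8/3.
tomato paste: 8 oz × 8/3 × 28.35 g/oz ÷ 262 g/cup ≈ 2.3 cup
red lentils: (1 cup + 4 tbsp = 1.25 cup) × 8/3 × 192 g/cup = 640.0 g
coconut milk: (1 tbsp + 1 tsp = 4/3 tbsp) × 8/3 ÷ 16 tbsp/cup × 240 g/cup ≈ 53.3 g
arborio rice: (2 tbsp + 2 tsp = 8/3 tbsp) × 8/3 ÷ 16 tbsp/cup × 200 g/cup ≈ 88.9 g
diced carrots: 0.25 cup × 8/3 × 128 g/cup ÷ 28.35 g/oz ≈ 3.0 oz

tomato paste: 2.3 cup; red lentils: 640.0 g; coconut milk: 53.3 g; arborio rice: 88.9 g; diced carrots: 3.0 oz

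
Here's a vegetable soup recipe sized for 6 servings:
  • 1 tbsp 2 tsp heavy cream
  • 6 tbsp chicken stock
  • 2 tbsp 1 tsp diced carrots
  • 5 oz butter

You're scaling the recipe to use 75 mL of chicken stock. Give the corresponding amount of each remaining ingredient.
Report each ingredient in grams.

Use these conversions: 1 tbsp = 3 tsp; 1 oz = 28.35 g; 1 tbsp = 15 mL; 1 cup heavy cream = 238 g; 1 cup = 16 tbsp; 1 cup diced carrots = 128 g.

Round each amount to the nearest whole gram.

heavy cream: 21 g; diced carrots: 16 g; butter: 118 g

The original recipe has 90 mL of chicken stock, so the scaling factor is 75 ÷ 90 = 5/6.
heavy cream: (1 tbsp + 2 tsp = 5/3 tbsp) × 5/6 ÷ 16 tbsp/cup × 238 g/cup ≈ 21 g
diced carrots: (2 tbsp + 1 tsp = 7/3 tbsp) × 5/6 ÷ 16 tbsp/cup × 128 g/cup ≈ 16 g
butter: 5 oz × 5/6 × 28.35 g/oz ≈ 118 g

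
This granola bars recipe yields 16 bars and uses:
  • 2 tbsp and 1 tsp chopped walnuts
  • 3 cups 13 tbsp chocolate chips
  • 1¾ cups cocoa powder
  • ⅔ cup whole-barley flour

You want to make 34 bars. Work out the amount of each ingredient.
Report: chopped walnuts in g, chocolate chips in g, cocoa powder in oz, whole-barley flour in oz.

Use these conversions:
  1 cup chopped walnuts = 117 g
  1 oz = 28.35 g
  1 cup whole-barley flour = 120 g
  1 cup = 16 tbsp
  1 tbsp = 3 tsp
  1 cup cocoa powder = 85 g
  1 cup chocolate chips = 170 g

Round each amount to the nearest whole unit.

Scaling factor: 34/16 = 17/8 = 2.125.
chopped walnuts: (2 tbsp + 1 tsp = 7/3 tbsp) × 17/8 ÷ 16 tbsp/cup × 117 g/cup ≈ 36 g
chocolate chips: (3 cup + 13 tbsp = 3.8125 cup) × 17/8 × 170 g/cup ≈ 1377 g
cocoa powder: 1.75 cup × 17/8 × 85 g/cup ÷ 28.35 g/oz ≈ 11 oz
whole-barley flour: 2/3 cup × 17/8 × 120 g/cup ÷ 28.35 g/oz ≈ 6 oz

chopped walnuts: 36 g; chocolate chips: 1377 g; cocoa powder: 11 oz; whole-barley flour: 6 oz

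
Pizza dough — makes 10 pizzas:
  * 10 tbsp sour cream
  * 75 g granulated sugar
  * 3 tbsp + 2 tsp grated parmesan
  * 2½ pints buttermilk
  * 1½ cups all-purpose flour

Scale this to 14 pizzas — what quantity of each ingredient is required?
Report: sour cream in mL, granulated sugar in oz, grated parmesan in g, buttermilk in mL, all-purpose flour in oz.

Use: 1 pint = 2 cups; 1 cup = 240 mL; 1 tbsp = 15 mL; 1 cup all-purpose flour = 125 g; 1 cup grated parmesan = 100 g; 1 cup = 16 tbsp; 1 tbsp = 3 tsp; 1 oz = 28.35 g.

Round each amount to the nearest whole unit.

Scaling factor: 14/10 = 7/5 = 1.4.
sour cream: 10 tbsp × 7/5 × 15 mL/tbsp = 210 mL
granulated sugar: 75 g × 7/5 ÷ 28.35 g/oz ≈ 4 oz
grated parmesan: (3 tbsp + 2 tsp = 11/3 tbsp) × 7/5 ÷ 16 tbsp/cup × 100 g/cup ≈ 32 g
buttermilk: 2.5 pint × 7/5 × 2 cup/pint × 240 mL/cup = 1680 mL
all-purpose flour: 1.5 cup × 7/5 × 125 g/cup ÷ 28.35 g/oz ≈ 9 oz

sour cream: 210 mL; granulated sugar: 4 oz; grated parmesan: 32 g; buttermilk: 1680 mL; all-purpose flour: 9 oz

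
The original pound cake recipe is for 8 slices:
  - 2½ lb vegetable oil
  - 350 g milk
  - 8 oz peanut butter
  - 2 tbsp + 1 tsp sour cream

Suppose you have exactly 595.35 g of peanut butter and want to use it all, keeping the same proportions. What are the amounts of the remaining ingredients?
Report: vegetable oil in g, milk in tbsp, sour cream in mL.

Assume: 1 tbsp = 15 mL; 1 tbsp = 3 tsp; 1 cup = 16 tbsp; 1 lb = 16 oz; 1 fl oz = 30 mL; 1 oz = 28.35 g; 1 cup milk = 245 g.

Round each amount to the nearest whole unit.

The original recipe has 226.8 g of peanut butter, so the scaling factor is 595.35 ÷ 226.8 = 21/8 = 2.625.
vegetable oil: 2.5 lb × 21/8 × 16 oz/lb × 28.35 g/oz ≈ 2977 g
milk: 350 g × 21/8 ÷ 245 g/cup × 16 tbsp/cup = 60 tbsp
sour cream: (2 tbsp + 1 tsp = 7/3 tbsp) × 21/8 × 15 mL/tbsp ≈ 92 mL

vegetable oil: 2977 g; milk: 60 tbsp; sour cream: 92 mL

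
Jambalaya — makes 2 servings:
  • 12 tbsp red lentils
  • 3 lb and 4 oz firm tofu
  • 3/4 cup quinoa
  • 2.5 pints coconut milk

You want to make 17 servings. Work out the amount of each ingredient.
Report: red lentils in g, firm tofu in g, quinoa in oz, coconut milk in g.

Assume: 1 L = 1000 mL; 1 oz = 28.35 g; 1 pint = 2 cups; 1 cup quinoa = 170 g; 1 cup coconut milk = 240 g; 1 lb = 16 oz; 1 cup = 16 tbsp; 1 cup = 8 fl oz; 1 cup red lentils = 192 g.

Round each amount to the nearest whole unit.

red lentils: 1224 g; firm tofu: 12531 g; quinoa: 38 oz; coconut milk: 10200 g

Scaling factor: 17/2 = 8.5.
red lentils: 12 tbsp × 17/2 ÷ 16 tbsp/cup × 192 g/cup = 1224 g
firm tofu: (3 lb + 4 oz = 3.25 lb) × 17/2 × 16 oz/lb × 28.35 g/oz ≈ 12531 g
quinoa: 0.75 cup × 17/2 × 170 g/cup ÷ 28.35 g/oz ≈ 38 oz
coconut milk: 2.5 pint × 17/2 × 2 cup/pint × 240 g/cup = 10200 g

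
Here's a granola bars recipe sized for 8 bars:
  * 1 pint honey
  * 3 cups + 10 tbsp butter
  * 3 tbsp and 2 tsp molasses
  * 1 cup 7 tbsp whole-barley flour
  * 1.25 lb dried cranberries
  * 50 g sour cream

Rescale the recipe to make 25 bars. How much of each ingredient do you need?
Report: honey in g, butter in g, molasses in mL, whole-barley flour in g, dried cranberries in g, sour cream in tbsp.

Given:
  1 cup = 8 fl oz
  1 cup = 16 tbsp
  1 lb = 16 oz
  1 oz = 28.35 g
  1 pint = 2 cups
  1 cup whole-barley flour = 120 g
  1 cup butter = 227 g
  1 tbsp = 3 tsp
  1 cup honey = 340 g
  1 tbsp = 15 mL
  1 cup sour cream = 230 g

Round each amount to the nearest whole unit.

Scaling factor: 25/8 = 3.125.
honey: 1 pint × 25/8 × 2 cup/pint × 340 g/cup = 2125 g
butter: (3 cup + 10 tbsp = 3.625 cup) × 25/8 × 227 g/cup ≈ 2571 g
molasses: (3 tbsp + 2 tsp = 11/3 tbsp) × 25/8 × 15 mL/tbsp ≈ 172 mL
whole-barley flour: (1 cup + 7 tbsp = 1.4375 cup) × 25/8 × 120 g/cup ≈ 539 g
dried cranberries: 1.25 lb × 25/8 × 16 oz/lb × 28.35 g/oz ≈ 1772 g
sour cream: 50 g × 25/8 ÷ 230 g/cup × 16 tbsp/cup ≈ 11 tbsp

honey: 2125 g; butter: 2571 g; molasses: 172 mL; whole-barley flour: 539 g; dried cranberries: 1772 g; sour cream: 11 tbsp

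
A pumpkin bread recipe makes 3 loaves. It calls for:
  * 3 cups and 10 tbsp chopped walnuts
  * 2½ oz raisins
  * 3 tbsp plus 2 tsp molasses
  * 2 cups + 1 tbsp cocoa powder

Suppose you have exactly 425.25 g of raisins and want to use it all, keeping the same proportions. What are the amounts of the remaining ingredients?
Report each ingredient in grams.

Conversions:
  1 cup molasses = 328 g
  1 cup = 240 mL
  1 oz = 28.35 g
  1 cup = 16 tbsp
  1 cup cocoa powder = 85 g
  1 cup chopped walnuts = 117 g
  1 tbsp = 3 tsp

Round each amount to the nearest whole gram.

chopped walnuts: 2545 g; molasses: 451 g; cocoa powder: 1052 g

The original recipe has 70.875 g of raisins, so the scaling factor is 425.25 ÷ 70.875 = 6.
chopped walnuts: (3 cup + 10 tbsp = 3.625 cup) × 6 × 117 g/cup ≈ 2545 g
molasses: (3 tbsp + 2 tsp = 11/3 tbsp) × 6 ÷ 16 tbsp/cup × 328 g/cup = 451 g
cocoa powder: (2 cup + 1 tbsp = 2.0625 cup) × 6 × 85 g/cup ≈ 1052 g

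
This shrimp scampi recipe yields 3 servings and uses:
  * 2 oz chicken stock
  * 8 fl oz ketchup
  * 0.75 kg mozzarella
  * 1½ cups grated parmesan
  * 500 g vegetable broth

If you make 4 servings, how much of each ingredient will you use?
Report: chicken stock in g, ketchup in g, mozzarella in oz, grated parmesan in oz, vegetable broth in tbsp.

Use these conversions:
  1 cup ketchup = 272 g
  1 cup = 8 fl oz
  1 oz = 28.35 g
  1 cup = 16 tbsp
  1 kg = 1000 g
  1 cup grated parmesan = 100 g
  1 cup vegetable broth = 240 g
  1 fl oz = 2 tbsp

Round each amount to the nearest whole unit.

Scaling factor: 4/3.
chicken stock: 2 oz × 4/3 × 28.35 g/oz ≈ 76 g
ketchup: 8 fl oz × 4/3 ÷ 8 fl oz/cup × 272 g/cup ≈ 363 g
mozzarella: 0.75 kg × 4/3 × 1000 g/kg ÷ 28.35 g/oz ≈ 35 oz
grated parmesan: 1.5 cup × 4/3 × 100 g/cup ÷ 28.35 g/oz ≈ 7 oz
vegetable broth: 500 g × 4/3 ÷ 240 g/cup × 16 tbsp/cup ≈ 44 tbsp

chicken stock: 76 g; ketchup: 363 g; mozzarella: 35 oz; grated parmesan: 7 oz; vegetable broth: 44 tbsp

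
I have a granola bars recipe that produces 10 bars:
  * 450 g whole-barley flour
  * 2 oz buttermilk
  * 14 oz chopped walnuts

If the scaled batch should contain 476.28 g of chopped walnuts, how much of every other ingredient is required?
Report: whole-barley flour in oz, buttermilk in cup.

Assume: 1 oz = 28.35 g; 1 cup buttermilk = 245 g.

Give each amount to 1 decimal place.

whole-barley flour: 19.0 oz; buttermilk: 0.3 cup

The original recipe has 396.9 g of chopped walnuts, so the scaling factor is 476.28 ÷ 396.9 = 6/5 = 1.2.
whole-barley flour: 450 g × 6/5 ÷ 28.35 g/oz ≈ 19.0 oz
buttermilk: 2 oz × 6/5 × 28.35 g/oz ÷ 245 g/cup ≈ 0.3 cup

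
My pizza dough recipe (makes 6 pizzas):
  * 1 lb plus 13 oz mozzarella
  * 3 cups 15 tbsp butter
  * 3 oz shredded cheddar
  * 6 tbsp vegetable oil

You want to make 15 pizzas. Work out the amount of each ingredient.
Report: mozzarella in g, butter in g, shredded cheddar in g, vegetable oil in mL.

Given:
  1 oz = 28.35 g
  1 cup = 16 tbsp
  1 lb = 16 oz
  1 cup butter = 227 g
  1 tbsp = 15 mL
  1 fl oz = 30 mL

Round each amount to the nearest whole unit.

mozzarella: 2055 g; butter: 2235 g; shredded cheddar: 213 g; vegetable oil: 225 mL

Scaling factor: 15/6 = 5/2 = 2.5.
mozzarella: (1 lb + 13 oz = 1.8125 lb) × 5/2 × 16 oz/lb × 28.35 g/oz ≈ 2055 g
butter: (3 cup + 15 tbsp = 3.9375 cup) × 5/2 × 227 g/cup ≈ 2235 g
shredded cheddar: 3 oz × 5/2 × 28.35 g/oz ≈ 213 g
vegetable oil: 6 tbsp × 5/2 × 15 mL/tbsp = 225 mL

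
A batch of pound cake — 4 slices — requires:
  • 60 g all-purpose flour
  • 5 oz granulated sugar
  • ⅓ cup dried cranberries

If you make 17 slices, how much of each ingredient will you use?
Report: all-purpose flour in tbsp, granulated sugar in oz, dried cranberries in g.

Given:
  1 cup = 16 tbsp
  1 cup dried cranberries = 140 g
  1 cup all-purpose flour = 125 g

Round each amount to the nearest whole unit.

all-purpose flour: 33 tbsp; granulated sugar: 21 oz; dried cranberries: 198 g

Scaling factor: 17/4 = 4.25.
all-purpose flour: 60 g × 17/4 ÷ 125 g/cup × 16 tbsp/cup ≈ 33 tbsp
granulated sugar: 5 oz × 17/4 ≈ 21 oz
dried cranberries: 1/3 cup × 17/4 × 140 g/cup ≈ 198 g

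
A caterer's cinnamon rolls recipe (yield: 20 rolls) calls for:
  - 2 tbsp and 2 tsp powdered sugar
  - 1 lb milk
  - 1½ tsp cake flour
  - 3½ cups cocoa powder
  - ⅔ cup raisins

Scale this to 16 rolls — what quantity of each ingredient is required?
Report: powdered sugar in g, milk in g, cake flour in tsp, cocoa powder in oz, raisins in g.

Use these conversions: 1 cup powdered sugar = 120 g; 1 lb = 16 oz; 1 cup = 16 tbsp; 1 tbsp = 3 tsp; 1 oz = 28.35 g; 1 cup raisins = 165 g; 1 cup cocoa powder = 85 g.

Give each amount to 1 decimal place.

Scaling factor: 16/20 = 4/5 = 0.8.
powdered sugar: (2 tbsp + 2 tsp = 8/3 tbsp) × 4/5 ÷ 16 tbsp/cup × 120 g/cup = 16.0 g
milk: 1 lb × 4/5 × 16 oz/lb × 28.35 g/oz ≈ 362.9 g
cake flour: 1.5 tsp × 4/5 = 1.2 tsp
cocoa powder: 3.5 cup × 4/5 × 85 g/cup ÷ 28.35 g/oz ≈ 8.4 oz
raisins: 2/3 cup × 4/5 × 165 g/cup = 88.0 g

powdered sugar: 16.0 g; milk: 362.9 g; cake flour: 1.2 tsp; cocoa powder: 8.4 oz; raisins: 88.0 g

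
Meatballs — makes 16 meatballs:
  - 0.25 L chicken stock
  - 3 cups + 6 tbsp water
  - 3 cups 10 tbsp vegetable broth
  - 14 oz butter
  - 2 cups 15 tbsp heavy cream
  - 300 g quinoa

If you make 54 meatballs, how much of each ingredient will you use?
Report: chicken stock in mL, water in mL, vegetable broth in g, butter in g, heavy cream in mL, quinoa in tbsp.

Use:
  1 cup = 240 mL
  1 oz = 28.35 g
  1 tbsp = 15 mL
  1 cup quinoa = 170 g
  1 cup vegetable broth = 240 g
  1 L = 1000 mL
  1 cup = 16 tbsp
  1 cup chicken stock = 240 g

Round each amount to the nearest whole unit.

Scaling factor: 54/16 = 27/8 = 3.375.
chicken stock: 0.25 L × 27/8 × 1000 mL/L ≈ 844 mL
water: (3 cup + 6 tbsp = 3.375 cup) × 27/8 × 240 mL/cup ≈ 2734 mL
vegetable broth: (3 cup + 10 tbsp = 3.625 cup) × 27/8 × 240 g/cup ≈ 2936 g
butter: 14 oz × 27/8 × 28.35 g/oz ≈ 1340 g
heavy cream: (2 cup + 15 tbsp = 2.9375 cup) × 27/8 × 240 mL/cup ≈ 2379 mL
quinoa: 300 g × 27/8 ÷ 170 g/cup × 16 tbsp/cup ≈ 95 tbsp

chicken stock: 844 mL; water: 2734 mL; vegetable broth: 2936 g; butter: 1340 g; heavy cream: 2379 mL; quinoa: 95 tbsp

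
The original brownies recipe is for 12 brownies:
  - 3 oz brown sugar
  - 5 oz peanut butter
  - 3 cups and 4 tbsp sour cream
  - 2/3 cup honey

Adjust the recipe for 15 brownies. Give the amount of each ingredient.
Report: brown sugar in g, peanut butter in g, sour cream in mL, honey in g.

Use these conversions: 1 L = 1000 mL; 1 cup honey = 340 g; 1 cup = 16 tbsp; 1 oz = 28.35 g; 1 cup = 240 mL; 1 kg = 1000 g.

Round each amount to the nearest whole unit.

brown sugar: 106 g; peanut butter: 177 g; sour cream: 975 mL; honey: 283 g

Scaling factor: 15/12 = 5/4 = 1.25.
brown sugar: 3 oz × 5/4 × 28.35 g/oz ≈ 106 g
peanut butter: 5 oz × 5/4 × 28.35 g/oz ≈ 177 g
sour cream: (3 cup + 4 tbsp = 3.25 cup) × 5/4 × 240 mL/cup = 975 mL
honey: 2/3 cup × 5/4 × 340 g/cup ≈ 283 g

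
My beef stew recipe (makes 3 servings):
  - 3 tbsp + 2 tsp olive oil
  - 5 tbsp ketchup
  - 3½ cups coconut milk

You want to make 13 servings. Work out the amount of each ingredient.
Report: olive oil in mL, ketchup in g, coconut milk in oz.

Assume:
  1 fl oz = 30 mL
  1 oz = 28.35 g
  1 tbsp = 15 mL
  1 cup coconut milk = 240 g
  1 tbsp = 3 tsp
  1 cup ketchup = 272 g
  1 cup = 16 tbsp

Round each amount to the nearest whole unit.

olive oil: 238 mL; ketchup: 368 g; coconut milk: 128 oz

Scaling factor: 13/3.
olive oil: (3 tbsp + 2 tsp = 11/3 tbsp) × 13/3 × 15 mL/tbsp ≈ 238 mL
ketchup: 5 tbsp × 13/3 ÷ 16 tbsp/cup × 272 g/cup ≈ 368 g
coconut milk: 3.5 cup × 13/3 × 240 g/cup ÷ 28.35 g/oz ≈ 128 oz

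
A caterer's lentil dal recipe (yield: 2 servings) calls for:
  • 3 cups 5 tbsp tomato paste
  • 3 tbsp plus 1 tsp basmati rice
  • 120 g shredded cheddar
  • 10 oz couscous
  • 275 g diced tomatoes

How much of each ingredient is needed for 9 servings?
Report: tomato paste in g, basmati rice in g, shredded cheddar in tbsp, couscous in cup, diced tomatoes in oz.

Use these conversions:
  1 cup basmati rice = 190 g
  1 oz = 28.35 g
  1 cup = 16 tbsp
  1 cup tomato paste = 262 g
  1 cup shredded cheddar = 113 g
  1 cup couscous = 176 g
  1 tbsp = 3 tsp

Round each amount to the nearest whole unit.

Scaling factor: 9/2 = 4.5.
tomato paste: (3 cup + 5 tbsp = 3.3125 cup) × 9/2 × 262 g/cup ≈ 3905 g
basmati rice: (3 tbsp + 1 tsp = 10/3 tbsp) × 9/2 ÷ 16 tbsp/cup × 190 g/cup ≈ 178 g
shredded cheddar: 120 g × 9/2 ÷ 113 g/cup × 16 tbsp/cup ≈ 76 tbsp
couscous: 10 oz × 9/2 × 28.35 g/oz ÷ 176 g/cup ≈ 7 cup
diced tomatoes: 275 g × 9/2 ÷ 28.35 g/oz ≈ 44 oz

tomato paste: 3905 g; basmati rice: 178 g; shredded cheddar: 76 tbsp; couscous: 7 cup; diced tomatoes: 44 oz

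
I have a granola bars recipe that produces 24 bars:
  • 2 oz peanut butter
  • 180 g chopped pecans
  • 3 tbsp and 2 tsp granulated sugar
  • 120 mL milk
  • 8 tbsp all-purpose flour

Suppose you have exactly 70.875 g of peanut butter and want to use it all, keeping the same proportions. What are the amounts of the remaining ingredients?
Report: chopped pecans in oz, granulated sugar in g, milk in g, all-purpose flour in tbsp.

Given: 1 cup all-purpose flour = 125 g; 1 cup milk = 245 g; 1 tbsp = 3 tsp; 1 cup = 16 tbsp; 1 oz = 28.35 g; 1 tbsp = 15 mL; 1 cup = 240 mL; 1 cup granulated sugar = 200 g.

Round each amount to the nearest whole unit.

chopped pecans: 8 oz; granulated sugar: 57 g; milk: 153 g; all-purpose flour: 10 tbsp

The original recipe has 56.7 g of peanut butter, so the scaling factor is 70.875 ÷ 56.7 = 5/4 = 1.25.
chopped pecans: 180 g × 5/4 ÷ 28.35 g/oz ≈ 8 oz
granulated sugar: (3 tbsp + 2 tsp = 11/3 tbsp) × 5/4 ÷ 16 tbsp/cup × 200 g/cup ≈ 57 g
milk: 120 mL × 5/4 ÷ 240 mL/cup × 245 g/cup ≈ 153 g
all-purpose flour: 8 tbsp × 5/4 = 10 tbsp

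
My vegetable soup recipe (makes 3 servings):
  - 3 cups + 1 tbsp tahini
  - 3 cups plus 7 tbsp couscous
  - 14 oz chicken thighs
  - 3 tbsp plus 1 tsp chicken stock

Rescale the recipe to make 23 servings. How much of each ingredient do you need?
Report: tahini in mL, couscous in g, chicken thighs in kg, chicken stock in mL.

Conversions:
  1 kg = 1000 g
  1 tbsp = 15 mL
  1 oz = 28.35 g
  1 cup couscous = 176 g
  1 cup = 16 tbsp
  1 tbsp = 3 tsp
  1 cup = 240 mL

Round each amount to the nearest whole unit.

Scaling factor: 23/3.
tahini: (3 cup + 1 tbsp = 3.0625 cup) × 23/3 × 240 mL/cup = 5635 mL
couscous: (3 cup + 7 tbsp = 3.4375 cup) × 23/3 × 176 g/cup ≈ 4638 g
chicken thighs: 14 oz × 23/3 × 28.35 g/oz ÷ 1000 g/kg ≈ 3 kg
chicken stock: (3 tbsp + 1 tsp = 10/3 tbsp) × 23/3 × 15 mL/tbsp ≈ 383 mL

tahini: 5635 mL; couscous: 4638 g; chicken thighs: 3 kg; chicken stock: 383 mL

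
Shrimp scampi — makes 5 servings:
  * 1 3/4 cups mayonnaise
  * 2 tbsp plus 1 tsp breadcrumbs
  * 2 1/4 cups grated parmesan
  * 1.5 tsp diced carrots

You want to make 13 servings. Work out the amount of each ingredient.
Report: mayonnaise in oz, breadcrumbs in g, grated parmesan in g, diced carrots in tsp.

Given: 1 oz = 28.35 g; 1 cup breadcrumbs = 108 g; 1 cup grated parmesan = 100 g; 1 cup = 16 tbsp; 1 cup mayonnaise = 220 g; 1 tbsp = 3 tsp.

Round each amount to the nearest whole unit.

Scaling factor: 13/5 = 2.6.
mayonnaise: 1.75 cup × 13/5 × 220 g/cup ÷ 28.35 g/oz ≈ 35 oz
breadcrumbs: (2 tbsp + 1 tsp = 7/3 tbsp) × 13/5 ÷ 16 tbsp/cup × 108 g/cup ≈ 41 g
grated parmesan: 2.25 cup × 13/5 × 100 g/cup = 585 g
diced carrots: 1.5 tsp × 13/5 ≈ 4 tsp

mayonnaise: 35 oz; breadcrumbs: 41 g; grated parmesan: 585 g; diced carrots: 4 tsp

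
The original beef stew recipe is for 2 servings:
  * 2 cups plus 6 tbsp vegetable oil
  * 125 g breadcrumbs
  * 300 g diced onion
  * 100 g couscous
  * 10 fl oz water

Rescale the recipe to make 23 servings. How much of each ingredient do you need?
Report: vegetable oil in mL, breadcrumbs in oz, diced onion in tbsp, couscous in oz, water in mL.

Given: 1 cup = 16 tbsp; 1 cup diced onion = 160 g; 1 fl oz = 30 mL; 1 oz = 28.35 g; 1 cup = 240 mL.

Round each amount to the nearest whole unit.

Scaling factor: 23/2 = 11.5.
vegetable oil: (2 cup + 6 tbsp = 2.375 cup) × 23/2 × 240 mL/cup = 6555 mL
breadcrumbs: 125 g × 23/2 ÷ 28.35 g/oz ≈ 51 oz
diced onion: 300 g × 23/2 ÷ 160 g/cup × 16 tbsp/cup = 345 tbsp
couscous: 100 g × 23/2 ÷ 28.35 g/oz ≈ 41 oz
water: 10 fl oz × 23/2 × 30 mL/fl oz = 3450 mL

vegetable oil: 6555 mL; breadcrumbs: 51 oz; diced onion: 345 tbsp; couscous: 41 oz; water: 3450 mL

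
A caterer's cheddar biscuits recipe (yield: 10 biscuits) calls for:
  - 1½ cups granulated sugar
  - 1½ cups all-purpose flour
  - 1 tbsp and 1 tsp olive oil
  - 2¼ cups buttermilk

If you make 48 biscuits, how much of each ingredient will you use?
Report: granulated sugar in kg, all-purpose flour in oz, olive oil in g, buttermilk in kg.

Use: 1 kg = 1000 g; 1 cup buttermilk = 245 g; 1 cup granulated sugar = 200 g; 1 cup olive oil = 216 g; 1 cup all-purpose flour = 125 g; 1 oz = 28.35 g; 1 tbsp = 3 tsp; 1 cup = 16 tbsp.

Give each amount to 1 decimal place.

granulated sugar: 1.4 kg; all-purpose flour: 31.7 oz; olive oil: 86.4 g; buttermilk: 2.6 kg

Scaling factor: 48/10 = 24/5 = 4.8.
granulated sugar: 1.5 cup × 24/5 × 200 g/cup ÷ 1000 g/kg ≈ 1.4 kg
all-purpose flour: 1.5 cup × 24/5 × 125 g/cup ÷ 28.35 g/oz ≈ 31.7 oz
olive oil: (1 tbsp + 1 tsp = 4/3 tbsp) × 24/5 ÷ 16 tbsp/cup × 216 g/cup = 86.4 g
buttermilk: 2.25 cup × 24/5 × 245 g/cup ÷ 1000 g/kg ≈ 2.6 kg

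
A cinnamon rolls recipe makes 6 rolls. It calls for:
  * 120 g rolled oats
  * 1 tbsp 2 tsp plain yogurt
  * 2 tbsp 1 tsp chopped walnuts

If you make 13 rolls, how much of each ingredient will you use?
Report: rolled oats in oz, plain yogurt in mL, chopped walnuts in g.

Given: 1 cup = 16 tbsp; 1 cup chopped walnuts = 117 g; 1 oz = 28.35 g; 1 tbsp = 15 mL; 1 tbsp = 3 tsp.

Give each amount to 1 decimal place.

rolled oats: 9.2 oz; plain yogurt: 54.2 mL; chopped walnuts: 37.0 g

Scaling factor: 13/6.
rolled oats: 120 g × 13/6 ÷ 28.35 g/oz ≈ 9.2 oz
plain yogurt: (1 tbsp + 2 tsp = 5/3 tbsp) × 13/6 × 15 mL/tbsp ≈ 54.2 mL
chopped walnuts: (2 tbsp + 1 tsp = 7/3 tbsp) × 13/6 ÷ 16 tbsp/cup × 117 g/cup ≈ 37.0 g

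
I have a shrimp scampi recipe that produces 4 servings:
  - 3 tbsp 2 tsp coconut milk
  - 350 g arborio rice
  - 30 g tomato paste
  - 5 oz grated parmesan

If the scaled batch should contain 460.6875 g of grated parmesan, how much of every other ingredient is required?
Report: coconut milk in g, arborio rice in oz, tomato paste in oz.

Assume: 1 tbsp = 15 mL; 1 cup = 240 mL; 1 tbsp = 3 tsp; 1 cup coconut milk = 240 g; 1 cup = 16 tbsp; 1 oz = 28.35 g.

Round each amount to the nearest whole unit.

The original recipe has 141.75 g of grated parmesan, so the scaling factor is 460.6875 ÷ 141.75 = 13/4 = 3.25.
coconut milk: (3 tbsp + 2 tsp = 11/3 tbsp) × 13/4 ÷ 16 tbsp/cup × 240 g/cup ≈ 179 g
arborio rice: 350 g × 13/4 ÷ 28.35 g/oz ≈ 40 oz
tomato paste: 30 g × 13/4 ÷ 28.35 g/oz ≈ 3 oz

coconut milk: 179 g; arborio rice: 40 oz; tomato paste: 3 oz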